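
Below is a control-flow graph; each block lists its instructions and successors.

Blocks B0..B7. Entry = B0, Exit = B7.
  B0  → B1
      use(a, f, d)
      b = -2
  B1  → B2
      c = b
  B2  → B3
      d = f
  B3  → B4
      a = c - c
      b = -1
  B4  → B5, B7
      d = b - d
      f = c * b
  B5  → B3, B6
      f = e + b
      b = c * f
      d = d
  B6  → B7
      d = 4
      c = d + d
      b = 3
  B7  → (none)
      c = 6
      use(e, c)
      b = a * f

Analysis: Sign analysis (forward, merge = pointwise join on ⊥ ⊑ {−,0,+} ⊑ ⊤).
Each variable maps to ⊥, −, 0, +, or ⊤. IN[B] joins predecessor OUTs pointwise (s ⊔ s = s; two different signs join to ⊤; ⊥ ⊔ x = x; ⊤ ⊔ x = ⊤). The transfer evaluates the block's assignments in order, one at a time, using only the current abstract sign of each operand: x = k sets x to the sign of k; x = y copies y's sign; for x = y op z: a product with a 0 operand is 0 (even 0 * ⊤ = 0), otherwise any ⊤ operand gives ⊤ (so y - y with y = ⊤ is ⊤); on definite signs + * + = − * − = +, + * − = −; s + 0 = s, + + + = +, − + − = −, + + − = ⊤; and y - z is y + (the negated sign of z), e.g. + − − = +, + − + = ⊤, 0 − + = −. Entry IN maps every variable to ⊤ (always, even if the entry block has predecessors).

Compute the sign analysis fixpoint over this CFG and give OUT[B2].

Answer: {a: ⊤, b: -, c: -, d: ⊤, e: ⊤, f: ⊤}

Working:
Fixpoint table:
  B0:  IN=(all ⊤)  OUT={b:-; rest ⊤}
  B1:  IN={b:-; rest ⊤}  OUT={b:-, c:-; rest ⊤}
  B2:  IN={b:-, c:-; rest ⊤}  OUT={b:-, c:-; rest ⊤}
  B3:  IN={c:-; rest ⊤}  OUT={b:-, c:-; rest ⊤}
  B4:  IN={b:-, c:-; rest ⊤}  OUT={b:-, c:-, f:+; rest ⊤}
  B5:  IN={b:-, c:-, f:+; rest ⊤}  OUT={c:-; rest ⊤}
  B6:  IN={c:-; rest ⊤}  OUT={b:+, c:+, d:+; rest ⊤}
  B7:  IN=(all ⊤)  OUT={c:+; rest ⊤}

Merge at B2: IN[B2] = OUT[B1] = {a: ⊤, b: -, c: -, d: ⊤, e: ⊤, f: ⊤}
Applying B2's transfer function to that IN value gives OUT[B2] (row B2 above).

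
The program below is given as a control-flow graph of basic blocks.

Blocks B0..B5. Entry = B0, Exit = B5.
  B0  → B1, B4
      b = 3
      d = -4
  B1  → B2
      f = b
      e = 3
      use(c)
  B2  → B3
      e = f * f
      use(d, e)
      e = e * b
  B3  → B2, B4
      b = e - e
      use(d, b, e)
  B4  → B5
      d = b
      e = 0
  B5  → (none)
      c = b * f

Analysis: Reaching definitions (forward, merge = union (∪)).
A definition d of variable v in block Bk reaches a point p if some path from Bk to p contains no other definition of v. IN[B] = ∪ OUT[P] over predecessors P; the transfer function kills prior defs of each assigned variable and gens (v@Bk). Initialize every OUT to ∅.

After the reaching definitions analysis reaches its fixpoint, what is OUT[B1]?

Fixpoint table:
  B0: | IN={} | OUT={b@B0, d@B0}
  B1: | IN={b@B0, d@B0} | OUT={b@B0, d@B0, e@B1, f@B1}
  B2: | IN={b@B0, b@B3, d@B0, e@B1, e@B2, f@B1} | OUT={b@B0, b@B3, d@B0, e@B2, f@B1}
  B3: | IN={b@B0, b@B3, d@B0, e@B2, f@B1} | OUT={b@B3, d@B0, e@B2, f@B1}
  B4: | IN={b@B0, b@B3, d@B0, e@B2, f@B1} | OUT={b@B0, b@B3, d@B4, e@B4, f@B1}
  B5: | IN={b@B0, b@B3, d@B4, e@B4, f@B1} | OUT={b@B0, b@B3, c@B5, d@B4, e@B4, f@B1}

Merge at B1: IN[B1] = OUT[B0] = {b@B0, d@B0}
Applying B1's transfer function to that IN value gives OUT[B1] (row B1 above).

Answer: {b@B0, d@B0, e@B1, f@B1}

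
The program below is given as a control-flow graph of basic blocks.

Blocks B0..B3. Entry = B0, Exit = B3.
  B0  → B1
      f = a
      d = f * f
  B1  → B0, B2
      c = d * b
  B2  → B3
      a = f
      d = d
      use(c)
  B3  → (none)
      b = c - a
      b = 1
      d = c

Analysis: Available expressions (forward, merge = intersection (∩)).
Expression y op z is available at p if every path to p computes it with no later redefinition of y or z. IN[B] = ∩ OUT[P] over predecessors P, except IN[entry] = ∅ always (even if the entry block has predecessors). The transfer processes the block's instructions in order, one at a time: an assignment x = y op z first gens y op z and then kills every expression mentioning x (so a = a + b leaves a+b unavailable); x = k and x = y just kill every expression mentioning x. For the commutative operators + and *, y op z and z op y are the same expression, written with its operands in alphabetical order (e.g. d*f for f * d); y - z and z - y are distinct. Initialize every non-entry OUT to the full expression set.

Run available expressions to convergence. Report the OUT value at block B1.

Fixpoint table:
  B0: | IN={} | OUT={f*f}
  B1: | IN={f*f} | OUT={b*d, f*f}
  B2: | IN={b*d, f*f} | OUT={f*f}
  B3: | IN={f*f} | OUT={c-a, f*f}

Merge at B1: IN[B1] = OUT[B0] = {f*f}
Applying B1's transfer function to that IN value gives OUT[B1] (row B1 above).

Answer: {b*d, f*f}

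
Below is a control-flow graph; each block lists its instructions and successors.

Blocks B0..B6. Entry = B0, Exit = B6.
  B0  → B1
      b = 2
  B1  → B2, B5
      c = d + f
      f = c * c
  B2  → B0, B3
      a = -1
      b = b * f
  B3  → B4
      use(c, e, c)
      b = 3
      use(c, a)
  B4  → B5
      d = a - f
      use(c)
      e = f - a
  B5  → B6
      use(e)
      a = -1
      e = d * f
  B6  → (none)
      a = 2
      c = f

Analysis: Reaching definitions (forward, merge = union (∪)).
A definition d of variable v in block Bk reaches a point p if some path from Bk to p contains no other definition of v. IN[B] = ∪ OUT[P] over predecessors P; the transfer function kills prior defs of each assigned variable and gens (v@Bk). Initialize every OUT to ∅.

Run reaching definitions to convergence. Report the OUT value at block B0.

Fixpoint table:
  B0:  IN={a@B2, b@B2, c@B1, f@B1}  OUT={a@B2, b@B0, c@B1, f@B1}
  B1:  IN={a@B2, b@B0, c@B1, f@B1}  OUT={a@B2, b@B0, c@B1, f@B1}
  B2:  IN={a@B2, b@B0, c@B1, f@B1}  OUT={a@B2, b@B2, c@B1, f@B1}
  B3:  IN={a@B2, b@B2, c@B1, f@B1}  OUT={a@B2, b@B3, c@B1, f@B1}
  B4:  IN={a@B2, b@B3, c@B1, f@B1}  OUT={a@B2, b@B3, c@B1, d@B4, e@B4, f@B1}
  B5:  IN={a@B2, b@B0, b@B3, c@B1, d@B4, e@B4, f@B1}  OUT={a@B5, b@B0, b@B3, c@B1, d@B4, e@B5, f@B1}
  B6:  IN={a@B5, b@B0, b@B3, c@B1, d@B4, e@B5, f@B1}  OUT={a@B6, b@B0, b@B3, c@B6, d@B4, e@B5, f@B1}

Merge at B0 (entry node, so the boundary value {} is joined with the incoming edge(s)): IN[B0] = {} ⊔ OUT[B2] = {a@B2, b@B2, c@B1, f@B1}
Applying B0's transfer function to that IN value gives OUT[B0] (row B0 above).

Answer: {a@B2, b@B0, c@B1, f@B1}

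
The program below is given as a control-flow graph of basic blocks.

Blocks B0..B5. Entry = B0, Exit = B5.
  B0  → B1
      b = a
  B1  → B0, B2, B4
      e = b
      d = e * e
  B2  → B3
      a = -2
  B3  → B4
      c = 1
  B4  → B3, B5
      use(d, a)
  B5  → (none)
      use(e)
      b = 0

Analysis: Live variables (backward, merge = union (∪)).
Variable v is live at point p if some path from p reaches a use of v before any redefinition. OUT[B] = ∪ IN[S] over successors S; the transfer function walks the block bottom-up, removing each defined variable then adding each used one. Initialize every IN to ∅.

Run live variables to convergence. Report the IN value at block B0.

Answer: {a}

Trace:
Fixpoint table:
  B0: | IN={a} | OUT={a, b}
  B1: | IN={a, b} | OUT={a, d, e}
  B2: | IN={d, e} | OUT={a, d, e}
  B3: | IN={a, d, e} | OUT={a, d, e}
  B4: | IN={a, d, e} | OUT={a, d, e}
  B5: | IN={e} | OUT={}

Merge at B0: OUT[B0] = IN[B1] = {a, b}
Applying B0's transfer function to that OUT value gives IN[B0] (row B0 above).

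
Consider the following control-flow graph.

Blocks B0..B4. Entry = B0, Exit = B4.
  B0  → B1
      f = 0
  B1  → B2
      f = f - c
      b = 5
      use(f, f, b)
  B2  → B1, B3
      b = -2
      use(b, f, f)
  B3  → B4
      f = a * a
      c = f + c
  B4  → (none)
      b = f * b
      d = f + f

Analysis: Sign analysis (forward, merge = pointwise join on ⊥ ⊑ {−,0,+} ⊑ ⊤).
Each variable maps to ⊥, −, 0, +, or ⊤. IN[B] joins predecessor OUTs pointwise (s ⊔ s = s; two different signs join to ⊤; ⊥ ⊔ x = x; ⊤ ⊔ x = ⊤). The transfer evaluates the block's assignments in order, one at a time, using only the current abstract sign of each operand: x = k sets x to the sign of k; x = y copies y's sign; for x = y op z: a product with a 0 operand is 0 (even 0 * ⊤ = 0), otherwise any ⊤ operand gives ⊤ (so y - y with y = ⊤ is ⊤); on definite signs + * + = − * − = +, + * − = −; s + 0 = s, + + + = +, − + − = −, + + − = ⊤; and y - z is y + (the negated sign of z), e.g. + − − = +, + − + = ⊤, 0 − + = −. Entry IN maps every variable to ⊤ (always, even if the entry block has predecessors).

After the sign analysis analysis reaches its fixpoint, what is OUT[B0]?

Fixpoint table:
  B0:   IN=(all ⊤)   OUT={f:0; rest ⊤}
  B1:   IN=(all ⊤)   OUT={b:+; rest ⊤}
  B2:   IN={b:+; rest ⊤}   OUT={b:-; rest ⊤}
  B3:   IN={b:-; rest ⊤}   OUT={b:-; rest ⊤}
  B4:   IN={b:-; rest ⊤}   OUT=(all ⊤)

B0 is the boundary node: IN[B0] = {a: ⊤, b: ⊤, c: ⊤, d: ⊤, e: ⊤, f: ⊤}
Applying B0's transfer function to that IN value gives OUT[B0] (row B0 above).

Answer: {a: ⊤, b: ⊤, c: ⊤, d: ⊤, e: ⊤, f: 0}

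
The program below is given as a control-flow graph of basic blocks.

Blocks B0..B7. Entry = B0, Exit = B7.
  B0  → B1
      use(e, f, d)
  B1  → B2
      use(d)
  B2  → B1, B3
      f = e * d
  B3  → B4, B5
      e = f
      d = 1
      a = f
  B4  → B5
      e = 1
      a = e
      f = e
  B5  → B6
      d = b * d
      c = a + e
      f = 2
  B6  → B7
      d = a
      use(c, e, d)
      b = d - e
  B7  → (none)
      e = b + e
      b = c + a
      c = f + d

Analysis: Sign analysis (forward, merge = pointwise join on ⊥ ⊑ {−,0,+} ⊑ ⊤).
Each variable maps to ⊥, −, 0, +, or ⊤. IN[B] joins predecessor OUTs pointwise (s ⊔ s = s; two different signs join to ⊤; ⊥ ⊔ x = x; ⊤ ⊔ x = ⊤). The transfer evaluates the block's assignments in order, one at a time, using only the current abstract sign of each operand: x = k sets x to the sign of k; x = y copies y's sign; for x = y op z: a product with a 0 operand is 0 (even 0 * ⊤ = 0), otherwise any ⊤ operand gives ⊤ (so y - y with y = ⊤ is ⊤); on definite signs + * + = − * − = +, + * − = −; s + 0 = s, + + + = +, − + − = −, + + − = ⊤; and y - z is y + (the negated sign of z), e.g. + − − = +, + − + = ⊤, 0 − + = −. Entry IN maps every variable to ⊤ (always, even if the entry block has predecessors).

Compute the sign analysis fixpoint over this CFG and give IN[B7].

Fixpoint table:
  B0:  IN=(all ⊤)  OUT=(all ⊤)
  B1:  IN=(all ⊤)  OUT=(all ⊤)
  B2:  IN=(all ⊤)  OUT=(all ⊤)
  B3:  IN=(all ⊤)  OUT={d:+; rest ⊤}
  B4:  IN={d:+; rest ⊤}  OUT={a:+, d:+, e:+, f:+; rest ⊤}
  B5:  IN={d:+; rest ⊤}  OUT={f:+; rest ⊤}
  B6:  IN={f:+; rest ⊤}  OUT={f:+; rest ⊤}
  B7:  IN={f:+; rest ⊤}  OUT={f:+; rest ⊤}

Merge at B7: IN[B7] = OUT[B6] = {a: ⊤, b: ⊤, c: ⊤, d: ⊤, e: ⊤, f: +}

Answer: {a: ⊤, b: ⊤, c: ⊤, d: ⊤, e: ⊤, f: +}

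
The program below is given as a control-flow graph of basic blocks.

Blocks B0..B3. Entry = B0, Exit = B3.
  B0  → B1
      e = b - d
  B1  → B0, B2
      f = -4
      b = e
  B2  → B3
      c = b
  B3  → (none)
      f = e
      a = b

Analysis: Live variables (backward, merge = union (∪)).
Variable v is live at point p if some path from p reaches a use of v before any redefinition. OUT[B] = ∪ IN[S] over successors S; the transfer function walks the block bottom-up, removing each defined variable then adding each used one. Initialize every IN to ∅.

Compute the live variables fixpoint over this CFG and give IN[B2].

Fixpoint table:
  B0:   IN={b, d}   OUT={d, e}
  B1:   IN={d, e}   OUT={b, d, e}
  B2:   IN={b, e}   OUT={b, e}
  B3:   IN={b, e}   OUT={}

Merge at B2: OUT[B2] = IN[B3] = {b, e}
Applying B2's transfer function to that OUT value gives IN[B2] (row B2 above).

Answer: {b, e}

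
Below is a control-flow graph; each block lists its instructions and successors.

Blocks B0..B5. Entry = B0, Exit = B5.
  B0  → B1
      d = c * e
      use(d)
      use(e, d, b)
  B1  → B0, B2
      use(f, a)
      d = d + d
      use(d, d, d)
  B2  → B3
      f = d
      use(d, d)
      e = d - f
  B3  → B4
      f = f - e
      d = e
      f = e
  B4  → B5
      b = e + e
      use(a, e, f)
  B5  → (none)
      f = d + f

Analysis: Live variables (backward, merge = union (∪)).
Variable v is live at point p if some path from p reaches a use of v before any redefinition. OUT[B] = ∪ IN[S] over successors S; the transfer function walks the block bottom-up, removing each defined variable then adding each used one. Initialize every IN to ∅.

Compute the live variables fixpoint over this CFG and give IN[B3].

Answer: {a, e, f}

Derivation:
Converged values:
  B0:   IN={a, b, c, e, f}   OUT={a, b, c, d, e, f}
  B1:   IN={a, b, c, d, e, f}   OUT={a, b, c, d, e, f}
  B2:   IN={a, d}   OUT={a, e, f}
  B3:   IN={a, e, f}   OUT={a, d, e, f}
  B4:   IN={a, d, e, f}   OUT={d, f}
  B5:   IN={d, f}   OUT={}

Merge at B3: OUT[B3] = IN[B4] = {a, d, e, f}
Applying B3's transfer function to that OUT value gives IN[B3] (row B3 above).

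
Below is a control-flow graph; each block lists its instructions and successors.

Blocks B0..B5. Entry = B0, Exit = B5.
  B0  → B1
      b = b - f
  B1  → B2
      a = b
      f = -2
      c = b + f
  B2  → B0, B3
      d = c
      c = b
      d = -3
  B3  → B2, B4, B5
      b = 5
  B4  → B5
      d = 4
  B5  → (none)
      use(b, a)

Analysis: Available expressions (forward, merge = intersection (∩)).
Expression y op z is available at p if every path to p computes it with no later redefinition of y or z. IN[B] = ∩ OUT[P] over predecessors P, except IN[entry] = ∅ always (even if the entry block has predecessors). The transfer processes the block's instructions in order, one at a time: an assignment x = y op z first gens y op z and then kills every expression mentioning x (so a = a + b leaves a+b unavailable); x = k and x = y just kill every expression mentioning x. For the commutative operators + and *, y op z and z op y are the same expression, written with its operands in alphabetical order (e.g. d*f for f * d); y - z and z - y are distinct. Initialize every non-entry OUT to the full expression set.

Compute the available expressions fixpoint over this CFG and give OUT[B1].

Fixpoint table:
  B0:  IN={}  OUT={}
  B1:  IN={}  OUT={b+f}
  B2:  IN={}  OUT={}
  B3:  IN={}  OUT={}
  B4:  IN={}  OUT={}
  B5:  IN={}  OUT={}

Merge at B1: IN[B1] = OUT[B0] = {}
Applying B1's transfer function to that IN value gives OUT[B1] (row B1 above).

Answer: {b+f}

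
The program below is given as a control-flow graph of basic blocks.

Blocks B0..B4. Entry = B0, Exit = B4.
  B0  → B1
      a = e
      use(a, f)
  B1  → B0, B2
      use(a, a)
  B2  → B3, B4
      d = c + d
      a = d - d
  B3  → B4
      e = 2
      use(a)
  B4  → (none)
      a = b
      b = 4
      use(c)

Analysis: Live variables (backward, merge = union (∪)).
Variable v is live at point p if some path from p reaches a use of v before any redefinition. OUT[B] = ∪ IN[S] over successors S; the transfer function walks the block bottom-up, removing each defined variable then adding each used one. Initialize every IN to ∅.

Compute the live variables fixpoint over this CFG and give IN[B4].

Converged values:
  B0: | IN={b, c, d, e, f} | OUT={a, b, c, d, e, f}
  B1: | IN={a, b, c, d, e, f} | OUT={b, c, d, e, f}
  B2: | IN={b, c, d} | OUT={a, b, c}
  B3: | IN={a, b, c} | OUT={b, c}
  B4: | IN={b, c} | OUT={}

B4 is the boundary node: OUT[B4] = {}
Applying B4's transfer function to that OUT value gives IN[B4] (row B4 above).

Answer: {b, c}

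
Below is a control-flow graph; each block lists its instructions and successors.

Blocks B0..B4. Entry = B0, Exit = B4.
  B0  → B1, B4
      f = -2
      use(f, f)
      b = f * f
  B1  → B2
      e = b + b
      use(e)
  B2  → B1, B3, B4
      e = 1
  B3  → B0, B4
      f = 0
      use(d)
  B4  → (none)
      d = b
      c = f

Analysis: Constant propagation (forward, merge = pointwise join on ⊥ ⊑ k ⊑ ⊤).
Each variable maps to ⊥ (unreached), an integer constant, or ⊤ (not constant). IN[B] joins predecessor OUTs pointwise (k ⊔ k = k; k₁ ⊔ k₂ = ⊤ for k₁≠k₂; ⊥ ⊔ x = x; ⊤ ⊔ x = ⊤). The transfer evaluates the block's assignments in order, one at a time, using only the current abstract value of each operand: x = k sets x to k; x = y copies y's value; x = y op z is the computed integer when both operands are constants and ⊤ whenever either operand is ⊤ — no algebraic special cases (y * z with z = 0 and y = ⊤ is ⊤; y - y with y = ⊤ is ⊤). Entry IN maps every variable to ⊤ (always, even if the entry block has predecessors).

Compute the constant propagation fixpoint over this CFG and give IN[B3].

Converged values:
  B0:  IN=(all ⊤)  OUT={b:4, f:-2; rest ⊤}
  B1:  IN={b:4, f:-2; rest ⊤}  OUT={b:4, e:8, f:-2; rest ⊤}
  B2:  IN={b:4, e:8, f:-2; rest ⊤}  OUT={b:4, e:1, f:-2; rest ⊤}
  B3:  IN={b:4, e:1, f:-2; rest ⊤}  OUT={b:4, e:1, f:0; rest ⊤}
  B4:  IN={b:4; rest ⊤}  OUT={b:4, d:4; rest ⊤}

Merge at B3: IN[B3] = OUT[B2] = {a: ⊤, b: 4, c: ⊤, d: ⊤, e: 1, f: -2}

Answer: {a: ⊤, b: 4, c: ⊤, d: ⊤, e: 1, f: -2}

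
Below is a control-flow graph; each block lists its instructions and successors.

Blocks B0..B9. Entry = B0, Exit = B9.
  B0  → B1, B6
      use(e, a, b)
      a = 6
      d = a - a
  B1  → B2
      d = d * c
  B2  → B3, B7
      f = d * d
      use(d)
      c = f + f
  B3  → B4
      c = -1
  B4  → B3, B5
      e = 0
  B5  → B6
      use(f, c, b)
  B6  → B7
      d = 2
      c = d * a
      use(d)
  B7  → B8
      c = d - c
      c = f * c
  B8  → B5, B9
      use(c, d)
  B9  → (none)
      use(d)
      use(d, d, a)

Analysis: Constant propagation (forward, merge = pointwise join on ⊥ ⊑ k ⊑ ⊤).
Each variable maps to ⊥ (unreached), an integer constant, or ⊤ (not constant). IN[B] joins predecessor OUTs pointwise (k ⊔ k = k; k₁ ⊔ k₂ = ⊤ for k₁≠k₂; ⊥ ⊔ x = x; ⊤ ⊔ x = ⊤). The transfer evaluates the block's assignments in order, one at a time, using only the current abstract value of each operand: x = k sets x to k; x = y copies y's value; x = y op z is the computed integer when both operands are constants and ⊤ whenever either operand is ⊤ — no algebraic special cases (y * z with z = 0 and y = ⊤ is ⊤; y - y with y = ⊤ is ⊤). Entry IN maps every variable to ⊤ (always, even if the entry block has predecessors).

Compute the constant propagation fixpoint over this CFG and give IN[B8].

Answer: {a: 6, b: ⊤, c: ⊤, d: ⊤, e: ⊤, f: ⊤}

Working:
Converged values:
  B0:   IN=(all ⊤)   OUT={a:6, d:0; rest ⊤}
  B1:   IN={a:6, d:0; rest ⊤}   OUT={a:6; rest ⊤}
  B2:   IN={a:6; rest ⊤}   OUT={a:6; rest ⊤}
  B3:   IN={a:6; rest ⊤}   OUT={a:6, c:-1; rest ⊤}
  B4:   IN={a:6, c:-1; rest ⊤}   OUT={a:6, c:-1, e:0; rest ⊤}
  B5:   IN={a:6; rest ⊤}   OUT={a:6; rest ⊤}
  B6:   IN={a:6; rest ⊤}   OUT={a:6, c:12, d:2; rest ⊤}
  B7:   IN={a:6; rest ⊤}   OUT={a:6; rest ⊤}
  B8:   IN={a:6; rest ⊤}   OUT={a:6; rest ⊤}
  B9:   IN={a:6; rest ⊤}   OUT={a:6; rest ⊤}

Merge at B8: IN[B8] = OUT[B7] = {a: 6, b: ⊤, c: ⊤, d: ⊤, e: ⊤, f: ⊤}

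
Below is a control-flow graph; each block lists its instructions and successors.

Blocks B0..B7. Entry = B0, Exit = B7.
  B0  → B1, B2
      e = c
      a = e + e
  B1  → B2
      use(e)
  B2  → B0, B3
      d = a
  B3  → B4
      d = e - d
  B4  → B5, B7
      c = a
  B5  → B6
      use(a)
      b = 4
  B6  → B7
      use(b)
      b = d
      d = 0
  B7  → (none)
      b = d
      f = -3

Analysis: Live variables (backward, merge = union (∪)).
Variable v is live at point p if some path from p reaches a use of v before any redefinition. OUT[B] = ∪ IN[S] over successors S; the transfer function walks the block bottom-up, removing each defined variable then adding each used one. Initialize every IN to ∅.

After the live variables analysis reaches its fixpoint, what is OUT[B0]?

Per-block solution:
  B0:  IN={c}  OUT={a, c, e}
  B1:  IN={a, c, e}  OUT={a, c, e}
  B2:  IN={a, c, e}  OUT={a, c, d, e}
  B3:  IN={a, d, e}  OUT={a, d}
  B4:  IN={a, d}  OUT={a, d}
  B5:  IN={a, d}  OUT={b, d}
  B6:  IN={b, d}  OUT={d}
  B7:  IN={d}  OUT={}

Merge at B0: OUT[B0] = IN[B1] ⊔ IN[B2] = {a, c, e}

Answer: {a, c, e}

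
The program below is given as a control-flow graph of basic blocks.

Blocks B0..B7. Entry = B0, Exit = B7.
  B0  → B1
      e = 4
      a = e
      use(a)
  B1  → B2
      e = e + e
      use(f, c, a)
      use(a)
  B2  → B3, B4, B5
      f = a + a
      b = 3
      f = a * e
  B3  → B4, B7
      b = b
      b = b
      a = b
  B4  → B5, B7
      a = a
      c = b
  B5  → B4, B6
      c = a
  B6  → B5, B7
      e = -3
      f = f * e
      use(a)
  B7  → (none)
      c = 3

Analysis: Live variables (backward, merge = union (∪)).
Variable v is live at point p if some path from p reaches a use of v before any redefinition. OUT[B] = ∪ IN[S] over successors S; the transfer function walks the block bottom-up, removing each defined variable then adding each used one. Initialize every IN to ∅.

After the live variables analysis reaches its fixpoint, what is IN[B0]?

Answer: {c, f}

Trace:
Converged values:
  B0:  IN={c, f}  OUT={a, c, e, f}
  B1:  IN={a, c, e, f}  OUT={a, e}
  B2:  IN={a, e}  OUT={a, b, f}
  B3:  IN={b, f}  OUT={a, b, f}
  B4:  IN={a, b, f}  OUT={a, b, f}
  B5:  IN={a, b, f}  OUT={a, b, f}
  B6:  IN={a, b, f}  OUT={a, b, f}
  B7:  IN={}  OUT={}

Merge at B0: OUT[B0] = IN[B1] = {a, c, e, f}
Applying B0's transfer function to that OUT value gives IN[B0] (row B0 above).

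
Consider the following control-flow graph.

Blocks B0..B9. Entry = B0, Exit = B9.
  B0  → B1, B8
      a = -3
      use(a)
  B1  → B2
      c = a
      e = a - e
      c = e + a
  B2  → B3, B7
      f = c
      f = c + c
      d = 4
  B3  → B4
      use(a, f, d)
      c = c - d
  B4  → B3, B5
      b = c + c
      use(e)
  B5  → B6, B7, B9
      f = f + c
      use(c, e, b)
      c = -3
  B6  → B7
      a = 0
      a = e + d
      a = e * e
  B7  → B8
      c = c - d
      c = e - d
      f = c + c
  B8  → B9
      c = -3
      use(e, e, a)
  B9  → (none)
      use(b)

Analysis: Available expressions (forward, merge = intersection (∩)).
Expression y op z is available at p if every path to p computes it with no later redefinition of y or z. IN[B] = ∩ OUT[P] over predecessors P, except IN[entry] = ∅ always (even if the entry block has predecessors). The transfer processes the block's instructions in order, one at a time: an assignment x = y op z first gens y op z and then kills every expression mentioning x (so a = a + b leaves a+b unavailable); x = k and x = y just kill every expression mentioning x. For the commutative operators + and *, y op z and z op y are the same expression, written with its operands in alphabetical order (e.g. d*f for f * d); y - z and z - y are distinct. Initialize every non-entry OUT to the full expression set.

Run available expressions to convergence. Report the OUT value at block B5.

Fixpoint table:
  B0:  IN={}  OUT={}
  B1:  IN={}  OUT={a+e}
  B2:  IN={a+e}  OUT={a+e, c+c}
  B3:  IN={a+e, c+c}  OUT={a+e}
  B4:  IN={a+e}  OUT={a+e, c+c}
  B5:  IN={a+e, c+c}  OUT={a+e}
  B6:  IN={a+e}  OUT={d+e, e*e}
  B7:  IN={}  OUT={c+c, e-d}
  B8:  IN={}  OUT={}
  B9:  IN={}  OUT={}

Merge at B5: IN[B5] = OUT[B4] = {a+e, c+c}
Applying B5's transfer function to that IN value gives OUT[B5] (row B5 above).

Answer: {a+e}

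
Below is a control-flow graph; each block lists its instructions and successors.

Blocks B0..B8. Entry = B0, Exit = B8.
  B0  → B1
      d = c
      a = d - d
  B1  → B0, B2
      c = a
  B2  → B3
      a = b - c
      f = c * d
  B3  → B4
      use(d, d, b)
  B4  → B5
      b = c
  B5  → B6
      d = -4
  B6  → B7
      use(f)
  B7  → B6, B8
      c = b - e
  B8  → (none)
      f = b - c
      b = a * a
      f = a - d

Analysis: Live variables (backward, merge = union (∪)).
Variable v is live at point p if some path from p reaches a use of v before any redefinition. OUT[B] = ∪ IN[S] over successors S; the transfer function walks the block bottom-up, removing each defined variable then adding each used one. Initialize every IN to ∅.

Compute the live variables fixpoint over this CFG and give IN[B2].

Fixpoint table:
  B0:   IN={b, c, e}   OUT={a, b, d, e}
  B1:   IN={a, b, d, e}   OUT={b, c, d, e}
  B2:   IN={b, c, d, e}   OUT={a, b, c, d, e, f}
  B3:   IN={a, b, c, d, e, f}   OUT={a, c, e, f}
  B4:   IN={a, c, e, f}   OUT={a, b, e, f}
  B5:   IN={a, b, e, f}   OUT={a, b, d, e, f}
  B6:   IN={a, b, d, e, f}   OUT={a, b, d, e, f}
  B7:   IN={a, b, d, e, f}   OUT={a, b, c, d, e, f}
  B8:   IN={a, b, c, d}   OUT={}

Merge at B2: OUT[B2] = IN[B3] = {a, b, c, d, e, f}
Applying B2's transfer function to that OUT value gives IN[B2] (row B2 above).

Answer: {b, c, d, e}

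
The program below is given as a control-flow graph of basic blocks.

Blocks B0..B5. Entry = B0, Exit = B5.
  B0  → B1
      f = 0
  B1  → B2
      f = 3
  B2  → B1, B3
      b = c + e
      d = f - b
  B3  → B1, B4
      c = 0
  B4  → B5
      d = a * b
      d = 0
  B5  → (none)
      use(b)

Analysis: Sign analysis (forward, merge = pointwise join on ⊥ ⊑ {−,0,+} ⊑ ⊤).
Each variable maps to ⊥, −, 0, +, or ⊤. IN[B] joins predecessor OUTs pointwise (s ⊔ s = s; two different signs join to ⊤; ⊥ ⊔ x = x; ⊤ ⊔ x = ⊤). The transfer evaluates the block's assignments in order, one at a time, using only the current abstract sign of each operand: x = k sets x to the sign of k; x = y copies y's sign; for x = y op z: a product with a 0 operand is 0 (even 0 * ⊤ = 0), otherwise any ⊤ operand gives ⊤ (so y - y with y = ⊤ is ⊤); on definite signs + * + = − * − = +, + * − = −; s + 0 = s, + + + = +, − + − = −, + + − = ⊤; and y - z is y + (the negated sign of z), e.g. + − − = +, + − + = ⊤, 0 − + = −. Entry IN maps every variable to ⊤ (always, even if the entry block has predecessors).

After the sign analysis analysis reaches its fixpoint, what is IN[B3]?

Answer: {a: ⊤, b: ⊤, c: ⊤, d: ⊤, e: ⊤, f: +}

Derivation:
Fixpoint table:
  B0:   IN=(all ⊤)   OUT={f:0; rest ⊤}
  B1:   IN=(all ⊤)   OUT={f:+; rest ⊤}
  B2:   IN={f:+; rest ⊤}   OUT={f:+; rest ⊤}
  B3:   IN={f:+; rest ⊤}   OUT={c:0, f:+; rest ⊤}
  B4:   IN={c:0, f:+; rest ⊤}   OUT={c:0, d:0, f:+; rest ⊤}
  B5:   IN={c:0, d:0, f:+; rest ⊤}   OUT={c:0, d:0, f:+; rest ⊤}

Merge at B3: IN[B3] = OUT[B2] = {a: ⊤, b: ⊤, c: ⊤, d: ⊤, e: ⊤, f: +}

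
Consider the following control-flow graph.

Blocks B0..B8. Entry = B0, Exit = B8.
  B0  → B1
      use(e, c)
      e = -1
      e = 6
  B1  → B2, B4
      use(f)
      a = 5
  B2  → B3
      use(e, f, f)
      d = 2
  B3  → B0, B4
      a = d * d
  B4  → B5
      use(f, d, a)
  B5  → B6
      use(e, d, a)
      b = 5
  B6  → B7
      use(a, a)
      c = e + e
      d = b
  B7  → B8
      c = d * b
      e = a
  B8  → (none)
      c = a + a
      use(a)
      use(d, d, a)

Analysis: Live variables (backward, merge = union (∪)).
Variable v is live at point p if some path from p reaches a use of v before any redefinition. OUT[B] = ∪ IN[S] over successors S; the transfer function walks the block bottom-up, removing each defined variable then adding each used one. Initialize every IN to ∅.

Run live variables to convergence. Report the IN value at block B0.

Converged values:
  B0: | IN={c, d, e, f} | OUT={c, d, e, f}
  B1: | IN={c, d, e, f} | OUT={a, c, d, e, f}
  B2: | IN={c, e, f} | OUT={c, d, e, f}
  B3: | IN={c, d, e, f} | OUT={a, c, d, e, f}
  B4: | IN={a, d, e, f} | OUT={a, d, e}
  B5: | IN={a, d, e} | OUT={a, b, e}
  B6: | IN={a, b, e} | OUT={a, b, d}
  B7: | IN={a, b, d} | OUT={a, d}
  B8: | IN={a, d} | OUT={}

Merge at B0: OUT[B0] = IN[B1] = {c, d, e, f}
Applying B0's transfer function to that OUT value gives IN[B0] (row B0 above).

Answer: {c, d, e, f}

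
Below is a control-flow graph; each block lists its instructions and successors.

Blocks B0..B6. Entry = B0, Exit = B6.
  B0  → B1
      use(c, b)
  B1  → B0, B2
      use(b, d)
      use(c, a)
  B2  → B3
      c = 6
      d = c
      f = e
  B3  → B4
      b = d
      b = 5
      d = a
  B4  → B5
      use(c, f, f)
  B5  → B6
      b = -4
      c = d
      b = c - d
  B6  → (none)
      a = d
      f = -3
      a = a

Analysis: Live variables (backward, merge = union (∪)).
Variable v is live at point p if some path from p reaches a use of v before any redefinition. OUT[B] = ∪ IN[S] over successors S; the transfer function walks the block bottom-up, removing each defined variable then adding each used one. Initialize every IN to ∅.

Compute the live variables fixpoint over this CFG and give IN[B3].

Converged values:
  B0: | IN={a, b, c, d, e} | OUT={a, b, c, d, e}
  B1: | IN={a, b, c, d, e} | OUT={a, b, c, d, e}
  B2: | IN={a, e} | OUT={a, c, d, f}
  B3: | IN={a, c, d, f} | OUT={c, d, f}
  B4: | IN={c, d, f} | OUT={d}
  B5: | IN={d} | OUT={d}
  B6: | IN={d} | OUT={}

Merge at B3: OUT[B3] = IN[B4] = {c, d, f}
Applying B3's transfer function to that OUT value gives IN[B3] (row B3 above).

Answer: {a, c, d, f}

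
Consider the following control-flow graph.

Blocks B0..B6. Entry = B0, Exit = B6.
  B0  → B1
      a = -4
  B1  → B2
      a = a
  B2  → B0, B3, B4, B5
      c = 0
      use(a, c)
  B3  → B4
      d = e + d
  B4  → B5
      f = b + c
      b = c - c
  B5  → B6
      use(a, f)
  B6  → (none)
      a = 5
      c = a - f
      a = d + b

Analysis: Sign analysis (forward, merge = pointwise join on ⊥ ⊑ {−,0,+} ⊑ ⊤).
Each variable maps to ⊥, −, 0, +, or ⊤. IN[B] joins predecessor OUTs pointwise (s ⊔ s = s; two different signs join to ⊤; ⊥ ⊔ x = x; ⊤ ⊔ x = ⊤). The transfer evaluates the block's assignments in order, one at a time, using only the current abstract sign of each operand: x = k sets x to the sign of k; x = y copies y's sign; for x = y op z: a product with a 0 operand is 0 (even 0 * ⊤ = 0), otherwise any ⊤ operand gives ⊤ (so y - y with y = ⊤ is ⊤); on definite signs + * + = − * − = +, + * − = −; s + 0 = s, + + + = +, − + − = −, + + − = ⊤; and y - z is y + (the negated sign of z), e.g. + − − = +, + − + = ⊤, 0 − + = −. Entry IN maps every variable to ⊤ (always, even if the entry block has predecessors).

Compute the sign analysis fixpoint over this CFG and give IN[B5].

Converged values:
  B0:   IN=(all ⊤)   OUT={a:-; rest ⊤}
  B1:   IN={a:-; rest ⊤}   OUT={a:-; rest ⊤}
  B2:   IN={a:-; rest ⊤}   OUT={a:-, c:0; rest ⊤}
  B3:   IN={a:-, c:0; rest ⊤}   OUT={a:-, c:0; rest ⊤}
  B4:   IN={a:-, c:0; rest ⊤}   OUT={a:-, b:0, c:0; rest ⊤}
  B5:   IN={a:-, c:0; rest ⊤}   OUT={a:-, c:0; rest ⊤}
  B6:   IN={a:-, c:0; rest ⊤}   OUT=(all ⊤)

Merge at B5: IN[B5] = OUT[B2] ⊔ OUT[B4] = {a: -, b: ⊤, c: 0, d: ⊤, e: ⊤, f: ⊤}

Answer: {a: -, b: ⊤, c: 0, d: ⊤, e: ⊤, f: ⊤}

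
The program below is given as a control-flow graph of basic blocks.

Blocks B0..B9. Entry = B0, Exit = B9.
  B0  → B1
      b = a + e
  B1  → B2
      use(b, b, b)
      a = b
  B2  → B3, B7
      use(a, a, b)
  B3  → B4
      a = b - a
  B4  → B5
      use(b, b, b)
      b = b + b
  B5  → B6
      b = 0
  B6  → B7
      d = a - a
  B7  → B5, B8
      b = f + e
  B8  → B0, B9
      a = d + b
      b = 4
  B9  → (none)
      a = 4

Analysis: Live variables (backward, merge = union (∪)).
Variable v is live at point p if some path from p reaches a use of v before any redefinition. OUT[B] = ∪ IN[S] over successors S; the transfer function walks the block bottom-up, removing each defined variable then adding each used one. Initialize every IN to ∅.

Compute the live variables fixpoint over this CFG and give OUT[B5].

Converged values:
  B0:   IN={a, d, e, f}   OUT={b, d, e, f}
  B1:   IN={b, d, e, f}   OUT={a, b, d, e, f}
  B2:   IN={a, b, d, e, f}   OUT={a, b, d, e, f}
  B3:   IN={a, b, e, f}   OUT={a, b, e, f}
  B4:   IN={a, b, e, f}   OUT={a, e, f}
  B5:   IN={a, e, f}   OUT={a, e, f}
  B6:   IN={a, e, f}   OUT={a, d, e, f}
  B7:   IN={a, d, e, f}   OUT={a, b, d, e, f}
  B8:   IN={b, d, e, f}   OUT={a, d, e, f}
  B9:   IN={}   OUT={}

Merge at B5: OUT[B5] = IN[B6] = {a, e, f}

Answer: {a, e, f}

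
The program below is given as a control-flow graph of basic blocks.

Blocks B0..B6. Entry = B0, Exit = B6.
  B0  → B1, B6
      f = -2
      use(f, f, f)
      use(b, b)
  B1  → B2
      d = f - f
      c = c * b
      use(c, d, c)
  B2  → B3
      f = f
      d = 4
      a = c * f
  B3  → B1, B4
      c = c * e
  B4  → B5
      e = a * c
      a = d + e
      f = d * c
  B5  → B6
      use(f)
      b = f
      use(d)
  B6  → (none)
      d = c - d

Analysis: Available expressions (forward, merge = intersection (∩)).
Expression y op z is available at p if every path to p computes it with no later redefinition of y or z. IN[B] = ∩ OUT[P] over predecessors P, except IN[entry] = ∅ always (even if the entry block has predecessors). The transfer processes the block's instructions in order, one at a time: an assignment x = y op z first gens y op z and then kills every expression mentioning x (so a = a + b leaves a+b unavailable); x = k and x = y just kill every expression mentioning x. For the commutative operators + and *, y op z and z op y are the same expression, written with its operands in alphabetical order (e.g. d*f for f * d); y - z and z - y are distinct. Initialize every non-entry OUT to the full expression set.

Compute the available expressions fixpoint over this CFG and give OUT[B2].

Per-block solution:
  B0:  IN={}  OUT={}
  B1:  IN={}  OUT={f-f}
  B2:  IN={f-f}  OUT={c*f}
  B3:  IN={c*f}  OUT={}
  B4:  IN={}  OUT={c*d, d+e}
  B5:  IN={c*d, d+e}  OUT={c*d, d+e}
  B6:  IN={}  OUT={}

Merge at B2: IN[B2] = OUT[B1] = {f-f}
Applying B2's transfer function to that IN value gives OUT[B2] (row B2 above).

Answer: {c*f}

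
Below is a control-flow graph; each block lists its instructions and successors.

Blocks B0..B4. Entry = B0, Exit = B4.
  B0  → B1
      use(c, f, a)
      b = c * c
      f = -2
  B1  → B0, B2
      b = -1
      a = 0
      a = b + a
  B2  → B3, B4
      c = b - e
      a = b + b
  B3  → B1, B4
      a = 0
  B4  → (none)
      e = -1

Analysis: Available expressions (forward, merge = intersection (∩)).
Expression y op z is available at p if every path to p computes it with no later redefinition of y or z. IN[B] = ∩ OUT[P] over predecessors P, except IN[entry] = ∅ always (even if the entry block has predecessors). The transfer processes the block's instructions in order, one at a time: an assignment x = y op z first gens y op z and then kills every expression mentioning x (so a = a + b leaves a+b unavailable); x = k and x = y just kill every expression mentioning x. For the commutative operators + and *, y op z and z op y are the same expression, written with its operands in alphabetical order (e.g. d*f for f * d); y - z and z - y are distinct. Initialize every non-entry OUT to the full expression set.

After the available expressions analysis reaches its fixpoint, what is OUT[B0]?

Converged values:
  B0: | IN={} | OUT={c*c}
  B1: | IN={} | OUT={}
  B2: | IN={} | OUT={b+b, b-e}
  B3: | IN={b+b, b-e} | OUT={b+b, b-e}
  B4: | IN={b+b, b-e} | OUT={b+b}

Merge at B0 (entry node, so the boundary value {} is joined with the incoming edge(s)): IN[B0] = {} ∩ OUT[B1] = {}
Applying B0's transfer function to that IN value gives OUT[B0] (row B0 above).

Answer: {c*c}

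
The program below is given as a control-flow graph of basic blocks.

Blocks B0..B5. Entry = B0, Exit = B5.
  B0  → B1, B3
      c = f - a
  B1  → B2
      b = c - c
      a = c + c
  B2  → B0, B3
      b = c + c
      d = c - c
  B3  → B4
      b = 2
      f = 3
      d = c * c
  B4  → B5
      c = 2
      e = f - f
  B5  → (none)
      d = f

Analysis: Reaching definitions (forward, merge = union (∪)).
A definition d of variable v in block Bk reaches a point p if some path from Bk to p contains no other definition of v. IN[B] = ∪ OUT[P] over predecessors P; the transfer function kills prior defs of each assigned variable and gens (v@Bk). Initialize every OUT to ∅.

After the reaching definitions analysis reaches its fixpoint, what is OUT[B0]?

Converged values:
  B0:  IN={a@B1, b@B2, c@B0, d@B2}  OUT={a@B1, b@B2, c@B0, d@B2}
  B1:  IN={a@B1, b@B2, c@B0, d@B2}  OUT={a@B1, b@B1, c@B0, d@B2}
  B2:  IN={a@B1, b@B1, c@B0, d@B2}  OUT={a@B1, b@B2, c@B0, d@B2}
  B3:  IN={a@B1, b@B2, c@B0, d@B2}  OUT={a@B1, b@B3, c@B0, d@B3, f@B3}
  B4:  IN={a@B1, b@B3, c@B0, d@B3, f@B3}  OUT={a@B1, b@B3, c@B4, d@B3, e@B4, f@B3}
  B5:  IN={a@B1, b@B3, c@B4, d@B3, e@B4, f@B3}  OUT={a@B1, b@B3, c@B4, d@B5, e@B4, f@B3}

Merge at B0 (entry node, so the boundary value {} is joined with the incoming edge(s)): IN[B0] = {} ⊔ OUT[B2] = {a@B1, b@B2, c@B0, d@B2}
Applying B0's transfer function to that IN value gives OUT[B0] (row B0 above).

Answer: {a@B1, b@B2, c@B0, d@B2}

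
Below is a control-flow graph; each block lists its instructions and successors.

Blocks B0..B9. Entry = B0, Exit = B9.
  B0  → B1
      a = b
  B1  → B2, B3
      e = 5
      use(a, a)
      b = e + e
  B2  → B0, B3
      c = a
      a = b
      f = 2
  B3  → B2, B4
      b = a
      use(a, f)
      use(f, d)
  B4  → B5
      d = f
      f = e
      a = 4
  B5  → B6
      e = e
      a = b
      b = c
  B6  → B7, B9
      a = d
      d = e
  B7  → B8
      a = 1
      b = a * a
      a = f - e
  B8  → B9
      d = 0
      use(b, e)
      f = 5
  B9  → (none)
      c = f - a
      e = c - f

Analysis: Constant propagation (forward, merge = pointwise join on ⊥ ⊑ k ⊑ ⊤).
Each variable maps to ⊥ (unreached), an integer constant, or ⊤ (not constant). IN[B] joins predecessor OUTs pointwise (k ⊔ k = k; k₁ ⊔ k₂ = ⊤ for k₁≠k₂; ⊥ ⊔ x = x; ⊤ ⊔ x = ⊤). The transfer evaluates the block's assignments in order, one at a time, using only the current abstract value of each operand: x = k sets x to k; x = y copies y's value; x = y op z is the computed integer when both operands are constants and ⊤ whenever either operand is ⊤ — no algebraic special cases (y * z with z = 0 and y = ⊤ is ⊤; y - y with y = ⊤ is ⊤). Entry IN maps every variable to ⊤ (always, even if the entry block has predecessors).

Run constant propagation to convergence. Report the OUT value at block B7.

Per-block solution:
  B0:  IN=(all ⊤)  OUT=(all ⊤)
  B1:  IN=(all ⊤)  OUT={b:10, e:5; rest ⊤}
  B2:  IN={e:5; rest ⊤}  OUT={e:5, f:2; rest ⊤}
  B3:  IN={e:5; rest ⊤}  OUT={e:5; rest ⊤}
  B4:  IN={e:5; rest ⊤}  OUT={a:4, e:5, f:5; rest ⊤}
  B5:  IN={a:4, e:5, f:5; rest ⊤}  OUT={e:5, f:5; rest ⊤}
  B6:  IN={e:5, f:5; rest ⊤}  OUT={d:5, e:5, f:5; rest ⊤}
  B7:  IN={d:5, e:5, f:5; rest ⊤}  OUT={a:0, b:1, d:5, e:5, f:5; rest ⊤}
  B8:  IN={a:0, b:1, d:5, e:5, f:5; rest ⊤}  OUT={a:0, b:1, d:0, e:5, f:5; rest ⊤}
  B9:  IN={e:5, f:5; rest ⊤}  OUT={f:5; rest ⊤}

Merge at B7: IN[B7] = OUT[B6] = {a: ⊤, b: ⊤, c: ⊤, d: 5, e: 5, f: 5}
Applying B7's transfer function to that IN value gives OUT[B7] (row B7 above).

Answer: {a: 0, b: 1, c: ⊤, d: 5, e: 5, f: 5}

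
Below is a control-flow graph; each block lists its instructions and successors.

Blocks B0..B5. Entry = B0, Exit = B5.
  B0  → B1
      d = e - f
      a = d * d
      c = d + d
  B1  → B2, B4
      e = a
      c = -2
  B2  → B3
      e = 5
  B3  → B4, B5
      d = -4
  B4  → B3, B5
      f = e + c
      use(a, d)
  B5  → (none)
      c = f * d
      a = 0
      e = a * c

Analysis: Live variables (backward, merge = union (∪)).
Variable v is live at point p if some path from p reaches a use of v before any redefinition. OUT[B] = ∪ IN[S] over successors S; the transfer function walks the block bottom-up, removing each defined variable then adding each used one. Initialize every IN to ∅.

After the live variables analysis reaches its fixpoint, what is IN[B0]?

Fixpoint table:
  B0:  IN={e, f}  OUT={a, d, f}
  B1:  IN={a, d, f}  OUT={a, c, d, e, f}
  B2:  IN={a, c, f}  OUT={a, c, e, f}
  B3:  IN={a, c, e, f}  OUT={a, c, d, e, f}
  B4:  IN={a, c, d, e}  OUT={a, c, d, e, f}
  B5:  IN={d, f}  OUT={}

Merge at B0: OUT[B0] = IN[B1] = {a, d, f}
Applying B0's transfer function to that OUT value gives IN[B0] (row B0 above).

Answer: {e, f}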